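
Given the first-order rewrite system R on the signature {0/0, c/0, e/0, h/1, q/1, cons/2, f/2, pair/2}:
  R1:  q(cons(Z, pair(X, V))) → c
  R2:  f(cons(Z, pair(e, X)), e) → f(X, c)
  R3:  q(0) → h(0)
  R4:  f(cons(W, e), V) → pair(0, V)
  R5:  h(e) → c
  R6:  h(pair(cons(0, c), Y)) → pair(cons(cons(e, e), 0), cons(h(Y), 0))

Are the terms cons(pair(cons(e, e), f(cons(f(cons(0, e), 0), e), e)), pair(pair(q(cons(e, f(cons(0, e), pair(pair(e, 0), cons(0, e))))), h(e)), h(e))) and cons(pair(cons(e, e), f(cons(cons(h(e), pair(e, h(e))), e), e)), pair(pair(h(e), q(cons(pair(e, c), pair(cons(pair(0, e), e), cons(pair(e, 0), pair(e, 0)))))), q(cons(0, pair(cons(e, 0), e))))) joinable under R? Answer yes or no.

Reduce t₁ = cons(pair(cons(e, e), f(cons(f(cons(0, e), 0), e), e)), pair(pair(q(cons(e, f(cons(0, e), pair(pair(e, 0), cons(0, e))))), h(e)), h(e))):
1. cons(pair(cons(e, e), f(cons(f(cons(0, e), 0), e), e)), pair(pair(q(cons(e, f(cons(0, e), pair(pair(e, 0), cons(0, e))))), h(e)), h(e)))  →  cons(pair(cons(e, e), pair(0, e)), pair(pair(q(cons(e, f(cons(0, e), pair(pair(e, 0), cons(0, e))))), h(e)), h(e)))   [R4 at 1.2]
2. cons(pair(cons(e, e), pair(0, e)), pair(pair(q(cons(e, f(cons(0, e), pair(pair(e, 0), cons(0, e))))), h(e)), h(e)))  →  cons(pair(cons(e, e), pair(0, e)), pair(pair(q(cons(e, pair(0, pair(pair(e, 0), cons(0, e))))), h(e)), h(e)))   [R4 at 2.1.1.1.2]
3. cons(pair(cons(e, e), pair(0, e)), pair(pair(q(cons(e, pair(0, pair(pair(e, 0), cons(0, e))))), h(e)), h(e)))  →  cons(pair(cons(e, e), pair(0, e)), pair(pair(c, h(e)), h(e)))   [R1 at 2.1.1]
4. cons(pair(cons(e, e), pair(0, e)), pair(pair(c, h(e)), h(e)))  →  cons(pair(cons(e, e), pair(0, e)), pair(pair(c, c), h(e)))   [R5 at 2.1.2]
5. cons(pair(cons(e, e), pair(0, e)), pair(pair(c, c), h(e)))  →  cons(pair(cons(e, e), pair(0, e)), pair(pair(c, c), c))   [R5 at 2.2]

Reduce t₂ = cons(pair(cons(e, e), f(cons(cons(h(e), pair(e, h(e))), e), e)), pair(pair(h(e), q(cons(pair(e, c), pair(cons(pair(0, e), e), cons(pair(e, 0), pair(e, 0)))))), q(cons(0, pair(cons(e, 0), e))))):
1. cons(pair(cons(e, e), f(cons(cons(h(e), pair(e, h(e))), e), e)), pair(pair(h(e), q(cons(pair(e, c), pair(cons(pair(0, e), e), cons(pair(e, 0), pair(e, 0)))))), q(cons(0, pair(cons(e, 0), e)))))  →  cons(pair(cons(e, e), pair(0, e)), pair(pair(h(e), q(cons(pair(e, c), pair(cons(pair(0, e), e), cons(pair(e, 0), pair(e, 0)))))), q(cons(0, pair(cons(e, 0), e)))))   [R4 at 1.2]
2. cons(pair(cons(e, e), pair(0, e)), pair(pair(h(e), q(cons(pair(e, c), pair(cons(pair(0, e), e), cons(pair(e, 0), pair(e, 0)))))), q(cons(0, pair(cons(e, 0), e)))))  →  cons(pair(cons(e, e), pair(0, e)), pair(pair(c, q(cons(pair(e, c), pair(cons(pair(0, e), e), cons(pair(e, 0), pair(e, 0)))))), q(cons(0, pair(cons(e, 0), e)))))   [R5 at 2.1.1]
3. cons(pair(cons(e, e), pair(0, e)), pair(pair(c, q(cons(pair(e, c), pair(cons(pair(0, e), e), cons(pair(e, 0), pair(e, 0)))))), q(cons(0, pair(cons(e, 0), e)))))  →  cons(pair(cons(e, e), pair(0, e)), pair(pair(c, c), q(cons(0, pair(cons(e, 0), e)))))   [R1 at 2.1.2]
4. cons(pair(cons(e, e), pair(0, e)), pair(pair(c, c), q(cons(0, pair(cons(e, 0), e)))))  →  cons(pair(cons(e, e), pair(0, e)), pair(pair(c, c), c))   [R1 at 2.2]

yes — NF(t₁) = cons(pair(cons(e, e), pair(0, e)), pair(pair(c, c), c)), NF(t₂) = cons(pair(cons(e, e), pair(0, e)), pair(pair(c, c), c))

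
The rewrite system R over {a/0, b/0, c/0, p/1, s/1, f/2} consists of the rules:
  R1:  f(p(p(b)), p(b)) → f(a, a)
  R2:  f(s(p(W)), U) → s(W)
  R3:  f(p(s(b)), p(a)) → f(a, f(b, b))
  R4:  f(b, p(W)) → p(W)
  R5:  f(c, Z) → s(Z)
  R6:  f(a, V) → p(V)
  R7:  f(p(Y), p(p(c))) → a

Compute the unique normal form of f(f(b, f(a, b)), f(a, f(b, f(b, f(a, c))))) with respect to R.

1. f(f(b, f(a, b)), f(a, f(b, f(b, f(a, c)))))  →  f(f(b, p(b)), f(a, f(b, f(b, f(a, c)))))   [R6 at 1.2]
2. f(f(b, p(b)), f(a, f(b, f(b, f(a, c)))))  →  f(p(b), f(a, f(b, f(b, f(a, c)))))   [R4 at 1]
3. f(p(b), f(a, f(b, f(b, f(a, c)))))  →  f(p(b), p(f(b, f(b, f(a, c)))))   [R6 at 2]
4. f(p(b), p(f(b, f(b, f(a, c)))))  →  f(p(b), p(f(b, f(b, p(c)))))   [R6 at 2.1.2.2]
5. f(p(b), p(f(b, f(b, p(c)))))  →  f(p(b), p(f(b, p(c))))   [R4 at 2.1.2]
6. f(p(b), p(f(b, p(c))))  →  f(p(b), p(p(c)))   [R4 at 2.1]
7. f(p(b), p(p(c)))  →  a   [R7 at ε]

a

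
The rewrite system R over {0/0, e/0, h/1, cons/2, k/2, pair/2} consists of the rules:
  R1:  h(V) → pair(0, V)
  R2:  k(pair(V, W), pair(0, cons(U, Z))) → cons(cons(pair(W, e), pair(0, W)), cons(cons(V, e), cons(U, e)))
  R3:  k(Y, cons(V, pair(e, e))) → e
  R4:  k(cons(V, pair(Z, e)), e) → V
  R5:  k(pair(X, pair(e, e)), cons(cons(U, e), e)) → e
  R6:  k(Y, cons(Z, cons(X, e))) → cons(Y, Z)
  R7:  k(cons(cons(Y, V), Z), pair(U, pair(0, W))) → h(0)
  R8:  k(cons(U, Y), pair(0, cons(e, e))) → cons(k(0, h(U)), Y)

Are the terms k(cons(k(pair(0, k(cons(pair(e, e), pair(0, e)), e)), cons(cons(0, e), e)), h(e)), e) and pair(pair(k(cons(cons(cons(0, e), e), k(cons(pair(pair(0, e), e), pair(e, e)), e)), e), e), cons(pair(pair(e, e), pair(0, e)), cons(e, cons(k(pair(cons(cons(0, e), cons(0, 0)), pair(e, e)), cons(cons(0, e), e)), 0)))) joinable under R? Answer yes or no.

no — NF(t₁) = e, NF(t₂) = pair(pair(cons(cons(0, e), e), e), cons(pair(pair(e, e), pair(0, e)), cons(e, cons(e, 0))))

Reduce t₁ = k(cons(k(pair(0, k(cons(pair(e, e), pair(0, e)), e)), cons(cons(0, e), e)), h(e)), e):
1. k(cons(k(pair(0, k(cons(pair(e, e), pair(0, e)), e)), cons(cons(0, e), e)), h(e)), e)  →  k(cons(k(pair(0, pair(e, e)), cons(cons(0, e), e)), h(e)), e)   [R4 at 1.1.1.2]
2. k(cons(k(pair(0, pair(e, e)), cons(cons(0, e), e)), h(e)), e)  →  k(cons(e, h(e)), e)   [R5 at 1.1]
3. k(cons(e, h(e)), e)  →  k(cons(e, pair(0, e)), e)   [R1 at 1.2]
4. k(cons(e, pair(0, e)), e)  →  e   [R4 at ε]

Reduce t₂ = pair(pair(k(cons(cons(cons(0, e), e), k(cons(pair(pair(0, e), e), pair(e, e)), e)), e), e), cons(pair(pair(e, e), pair(0, e)), cons(e, cons(k(pair(cons(cons(0, e), cons(0, 0)), pair(e, e)), cons(cons(0, e), e)), 0)))):
1. pair(pair(k(cons(cons(cons(0, e), e), k(cons(pair(pair(0, e), e), pair(e, e)), e)), e), e), cons(pair(pair(e, e), pair(0, e)), cons(e, cons(k(pair(cons(cons(0, e), cons(0, 0)), pair(e, e)), cons(cons(0, e), e)), 0))))  →  pair(pair(k(cons(cons(cons(0, e), e), pair(pair(0, e), e)), e), e), cons(pair(pair(e, e), pair(0, e)), cons(e, cons(k(pair(cons(cons(0, e), cons(0, 0)), pair(e, e)), cons(cons(0, e), e)), 0))))   [R4 at 1.1.1.2]
2. pair(pair(k(cons(cons(cons(0, e), e), pair(pair(0, e), e)), e), e), cons(pair(pair(e, e), pair(0, e)), cons(e, cons(k(pair(cons(cons(0, e), cons(0, 0)), pair(e, e)), cons(cons(0, e), e)), 0))))  →  pair(pair(cons(cons(0, e), e), e), cons(pair(pair(e, e), pair(0, e)), cons(e, cons(k(pair(cons(cons(0, e), cons(0, 0)), pair(e, e)), cons(cons(0, e), e)), 0))))   [R4 at 1.1]
3. pair(pair(cons(cons(0, e), e), e), cons(pair(pair(e, e), pair(0, e)), cons(e, cons(k(pair(cons(cons(0, e), cons(0, 0)), pair(e, e)), cons(cons(0, e), e)), 0))))  →  pair(pair(cons(cons(0, e), e), e), cons(pair(pair(e, e), pair(0, e)), cons(e, cons(e, 0))))   [R5 at 2.2.2.1]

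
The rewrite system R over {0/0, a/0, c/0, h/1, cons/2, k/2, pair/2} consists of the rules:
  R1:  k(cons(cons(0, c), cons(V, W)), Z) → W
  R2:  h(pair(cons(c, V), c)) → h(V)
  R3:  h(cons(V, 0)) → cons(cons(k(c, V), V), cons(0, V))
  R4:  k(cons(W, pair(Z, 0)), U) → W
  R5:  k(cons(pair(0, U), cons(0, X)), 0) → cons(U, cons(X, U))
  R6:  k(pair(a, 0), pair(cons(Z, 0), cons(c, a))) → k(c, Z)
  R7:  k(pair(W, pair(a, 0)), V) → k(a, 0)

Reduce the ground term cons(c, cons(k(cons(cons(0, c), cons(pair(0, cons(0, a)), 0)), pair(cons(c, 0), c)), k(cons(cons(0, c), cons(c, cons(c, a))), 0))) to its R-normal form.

1. cons(c, cons(k(cons(cons(0, c), cons(pair(0, cons(0, a)), 0)), pair(cons(c, 0), c)), k(cons(cons(0, c), cons(c, cons(c, a))), 0)))  →  cons(c, cons(0, k(cons(cons(0, c), cons(c, cons(c, a))), 0)))   [R1 at 2.1]
2. cons(c, cons(0, k(cons(cons(0, c), cons(c, cons(c, a))), 0)))  →  cons(c, cons(0, cons(c, a)))   [R1 at 2.2]

cons(c, cons(0, cons(c, a)))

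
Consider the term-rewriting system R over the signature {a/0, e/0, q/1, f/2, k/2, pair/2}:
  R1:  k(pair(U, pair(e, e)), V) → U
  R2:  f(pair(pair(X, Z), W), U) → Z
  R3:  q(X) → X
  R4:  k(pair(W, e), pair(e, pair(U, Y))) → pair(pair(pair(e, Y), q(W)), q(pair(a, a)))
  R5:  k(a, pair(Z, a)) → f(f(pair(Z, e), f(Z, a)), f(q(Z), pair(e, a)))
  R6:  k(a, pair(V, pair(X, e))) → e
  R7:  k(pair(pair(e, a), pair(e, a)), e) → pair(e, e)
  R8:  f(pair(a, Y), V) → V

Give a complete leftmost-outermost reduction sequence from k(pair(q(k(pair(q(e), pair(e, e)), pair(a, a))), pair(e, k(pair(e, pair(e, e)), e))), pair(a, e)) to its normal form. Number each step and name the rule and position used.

1. k(pair(q(k(pair(q(e), pair(e, e)), pair(a, a))), pair(e, k(pair(e, pair(e, e)), e))), pair(a, e))  →  k(pair(k(pair(q(e), pair(e, e)), pair(a, a)), pair(e, k(pair(e, pair(e, e)), e))), pair(a, e))   [R3 at 1.1]
2. k(pair(k(pair(q(e), pair(e, e)), pair(a, a)), pair(e, k(pair(e, pair(e, e)), e))), pair(a, e))  →  k(pair(q(e), pair(e, k(pair(e, pair(e, e)), e))), pair(a, e))   [R1 at 1.1]
3. k(pair(q(e), pair(e, k(pair(e, pair(e, e)), e))), pair(a, e))  →  k(pair(e, pair(e, k(pair(e, pair(e, e)), e))), pair(a, e))   [R3 at 1.1]
4. k(pair(e, pair(e, k(pair(e, pair(e, e)), e))), pair(a, e))  →  k(pair(e, pair(e, e)), pair(a, e))   [R1 at 1.2.2]
5. k(pair(e, pair(e, e)), pair(a, e))  →  e   [R1 at ε]

e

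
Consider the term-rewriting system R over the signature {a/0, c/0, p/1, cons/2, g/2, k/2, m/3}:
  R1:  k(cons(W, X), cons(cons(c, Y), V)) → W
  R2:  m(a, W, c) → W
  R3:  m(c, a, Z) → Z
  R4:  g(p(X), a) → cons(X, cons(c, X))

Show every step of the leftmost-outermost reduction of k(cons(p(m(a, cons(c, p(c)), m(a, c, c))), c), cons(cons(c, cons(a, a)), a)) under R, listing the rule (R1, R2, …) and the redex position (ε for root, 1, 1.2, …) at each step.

1. k(cons(p(m(a, cons(c, p(c)), m(a, c, c))), c), cons(cons(c, cons(a, a)), a))  →  p(m(a, cons(c, p(c)), m(a, c, c)))   [R1 at ε]
2. p(m(a, cons(c, p(c)), m(a, c, c)))  →  p(m(a, cons(c, p(c)), c))   [R2 at 1.3]
3. p(m(a, cons(c, p(c)), c))  →  p(cons(c, p(c)))   [R2 at 1]

p(cons(c, p(c)))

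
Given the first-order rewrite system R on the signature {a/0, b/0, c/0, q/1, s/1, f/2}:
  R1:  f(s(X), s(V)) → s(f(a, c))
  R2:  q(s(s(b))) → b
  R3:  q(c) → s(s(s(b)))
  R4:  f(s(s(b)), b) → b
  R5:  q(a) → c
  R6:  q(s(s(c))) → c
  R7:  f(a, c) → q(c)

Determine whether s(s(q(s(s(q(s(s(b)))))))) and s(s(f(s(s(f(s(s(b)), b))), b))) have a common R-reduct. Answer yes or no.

yes — NF(t₁) = s(s(b)), NF(t₂) = s(s(b))

Reduce t₁ = s(s(q(s(s(q(s(s(b)))))))):
1. s(s(q(s(s(q(s(s(b))))))))  →  s(s(q(s(s(b)))))   [R2 at 1.1.1.1.1]
2. s(s(q(s(s(b)))))  →  s(s(b))   [R2 at 1.1]

Reduce t₂ = s(s(f(s(s(f(s(s(b)), b))), b))):
1. s(s(f(s(s(f(s(s(b)), b))), b)))  →  s(s(f(s(s(b)), b)))   [R4 at 1.1.1.1.1]
2. s(s(f(s(s(b)), b)))  →  s(s(b))   [R4 at 1.1]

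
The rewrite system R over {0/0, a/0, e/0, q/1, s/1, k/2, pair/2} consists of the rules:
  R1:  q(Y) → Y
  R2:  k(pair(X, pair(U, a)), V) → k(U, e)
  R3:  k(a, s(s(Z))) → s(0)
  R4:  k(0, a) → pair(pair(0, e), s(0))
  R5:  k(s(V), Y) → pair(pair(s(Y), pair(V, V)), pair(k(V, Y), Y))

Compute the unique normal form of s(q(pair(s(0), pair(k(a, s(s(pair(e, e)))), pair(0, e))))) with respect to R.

1. s(q(pair(s(0), pair(k(a, s(s(pair(e, e)))), pair(0, e)))))  →  s(pair(s(0), pair(k(a, s(s(pair(e, e)))), pair(0, e))))   [R1 at 1]
2. s(pair(s(0), pair(k(a, s(s(pair(e, e)))), pair(0, e))))  →  s(pair(s(0), pair(s(0), pair(0, e))))   [R3 at 1.2.1]

s(pair(s(0), pair(s(0), pair(0, e))))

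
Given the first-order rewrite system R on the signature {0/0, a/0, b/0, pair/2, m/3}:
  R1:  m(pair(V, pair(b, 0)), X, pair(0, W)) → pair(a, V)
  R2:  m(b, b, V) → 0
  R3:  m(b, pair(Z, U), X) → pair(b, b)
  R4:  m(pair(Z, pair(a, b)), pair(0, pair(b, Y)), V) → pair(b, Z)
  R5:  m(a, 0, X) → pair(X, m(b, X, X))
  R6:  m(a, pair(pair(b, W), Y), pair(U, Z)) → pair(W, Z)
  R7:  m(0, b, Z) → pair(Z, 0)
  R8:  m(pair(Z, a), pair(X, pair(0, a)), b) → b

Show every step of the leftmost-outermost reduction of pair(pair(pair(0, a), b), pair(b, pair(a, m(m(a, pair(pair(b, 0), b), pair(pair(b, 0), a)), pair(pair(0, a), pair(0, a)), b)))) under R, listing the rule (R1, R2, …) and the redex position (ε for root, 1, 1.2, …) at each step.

1. pair(pair(pair(0, a), b), pair(b, pair(a, m(m(a, pair(pair(b, 0), b), pair(pair(b, 0), a)), pair(pair(0, a), pair(0, a)), b))))  →  pair(pair(pair(0, a), b), pair(b, pair(a, m(pair(0, a), pair(pair(0, a), pair(0, a)), b))))   [R6 at 2.2.2.1]
2. pair(pair(pair(0, a), b), pair(b, pair(a, m(pair(0, a), pair(pair(0, a), pair(0, a)), b))))  →  pair(pair(pair(0, a), b), pair(b, pair(a, b)))   [R8 at 2.2.2]

pair(pair(pair(0, a), b), pair(b, pair(a, b)))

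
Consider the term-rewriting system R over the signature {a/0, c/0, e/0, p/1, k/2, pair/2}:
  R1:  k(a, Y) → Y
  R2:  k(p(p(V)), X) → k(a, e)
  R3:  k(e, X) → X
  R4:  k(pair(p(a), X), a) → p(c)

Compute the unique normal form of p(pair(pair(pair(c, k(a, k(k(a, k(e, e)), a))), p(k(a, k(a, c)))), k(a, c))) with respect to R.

1. p(pair(pair(pair(c, k(a, k(k(a, k(e, e)), a))), p(k(a, k(a, c)))), k(a, c)))  →  p(pair(pair(pair(c, k(k(a, k(e, e)), a)), p(k(a, k(a, c)))), k(a, c)))   [R1 at 1.1.1.2]
2. p(pair(pair(pair(c, k(k(a, k(e, e)), a)), p(k(a, k(a, c)))), k(a, c)))  →  p(pair(pair(pair(c, k(k(e, e), a)), p(k(a, k(a, c)))), k(a, c)))   [R1 at 1.1.1.2.1]
3. p(pair(pair(pair(c, k(k(e, e), a)), p(k(a, k(a, c)))), k(a, c)))  →  p(pair(pair(pair(c, k(e, a)), p(k(a, k(a, c)))), k(a, c)))   [R3 at 1.1.1.2.1]
4. p(pair(pair(pair(c, k(e, a)), p(k(a, k(a, c)))), k(a, c)))  →  p(pair(pair(pair(c, a), p(k(a, k(a, c)))), k(a, c)))   [R3 at 1.1.1.2]
5. p(pair(pair(pair(c, a), p(k(a, k(a, c)))), k(a, c)))  →  p(pair(pair(pair(c, a), p(k(a, c))), k(a, c)))   [R1 at 1.1.2.1]
6. p(pair(pair(pair(c, a), p(k(a, c))), k(a, c)))  →  p(pair(pair(pair(c, a), p(c)), k(a, c)))   [R1 at 1.1.2.1]
7. p(pair(pair(pair(c, a), p(c)), k(a, c)))  →  p(pair(pair(pair(c, a), p(c)), c))   [R1 at 1.2]

p(pair(pair(pair(c, a), p(c)), c))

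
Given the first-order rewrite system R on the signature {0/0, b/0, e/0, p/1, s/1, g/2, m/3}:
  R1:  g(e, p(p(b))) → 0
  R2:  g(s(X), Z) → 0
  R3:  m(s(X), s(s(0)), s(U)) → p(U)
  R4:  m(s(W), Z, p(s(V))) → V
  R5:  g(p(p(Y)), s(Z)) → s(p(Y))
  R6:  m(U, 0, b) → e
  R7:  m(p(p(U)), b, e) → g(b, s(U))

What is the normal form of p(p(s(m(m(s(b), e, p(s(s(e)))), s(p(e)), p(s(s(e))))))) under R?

p(p(s(s(e))))

1. p(p(s(m(m(s(b), e, p(s(s(e)))), s(p(e)), p(s(s(e)))))))  →  p(p(s(m(s(e), s(p(e)), p(s(s(e)))))))   [R4 at 1.1.1.1]
2. p(p(s(m(s(e), s(p(e)), p(s(s(e)))))))  →  p(p(s(s(e))))   [R4 at 1.1.1]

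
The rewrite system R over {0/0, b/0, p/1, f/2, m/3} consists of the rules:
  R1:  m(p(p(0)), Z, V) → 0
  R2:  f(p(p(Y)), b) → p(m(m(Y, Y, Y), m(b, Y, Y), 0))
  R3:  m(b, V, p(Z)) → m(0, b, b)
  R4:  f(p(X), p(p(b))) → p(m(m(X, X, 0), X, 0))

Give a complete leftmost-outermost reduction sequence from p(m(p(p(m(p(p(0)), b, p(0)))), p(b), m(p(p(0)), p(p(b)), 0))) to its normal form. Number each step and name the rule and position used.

p(0)

1. p(m(p(p(m(p(p(0)), b, p(0)))), p(b), m(p(p(0)), p(p(b)), 0)))  →  p(m(p(p(0)), p(b), m(p(p(0)), p(p(b)), 0)))   [R1 at 1.1.1.1]
2. p(m(p(p(0)), p(b), m(p(p(0)), p(p(b)), 0)))  →  p(0)   [R1 at 1]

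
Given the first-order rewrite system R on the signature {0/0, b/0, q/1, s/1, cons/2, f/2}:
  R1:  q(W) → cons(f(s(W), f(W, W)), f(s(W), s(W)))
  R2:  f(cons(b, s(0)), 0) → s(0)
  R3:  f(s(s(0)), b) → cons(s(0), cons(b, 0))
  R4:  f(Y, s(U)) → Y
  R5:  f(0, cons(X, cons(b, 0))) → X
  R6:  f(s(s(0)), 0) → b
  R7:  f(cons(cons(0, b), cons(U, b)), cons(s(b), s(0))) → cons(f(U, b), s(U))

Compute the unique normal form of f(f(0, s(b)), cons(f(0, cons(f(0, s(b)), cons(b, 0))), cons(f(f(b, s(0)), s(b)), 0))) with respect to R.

0

1. f(f(0, s(b)), cons(f(0, cons(f(0, s(b)), cons(b, 0))), cons(f(f(b, s(0)), s(b)), 0)))  →  f(0, cons(f(0, cons(f(0, s(b)), cons(b, 0))), cons(f(f(b, s(0)), s(b)), 0)))   [R4 at 1]
2. f(0, cons(f(0, cons(f(0, s(b)), cons(b, 0))), cons(f(f(b, s(0)), s(b)), 0)))  →  f(0, cons(f(0, s(b)), cons(f(f(b, s(0)), s(b)), 0)))   [R5 at 2.1]
3. f(0, cons(f(0, s(b)), cons(f(f(b, s(0)), s(b)), 0)))  →  f(0, cons(0, cons(f(f(b, s(0)), s(b)), 0)))   [R4 at 2.1]
4. f(0, cons(0, cons(f(f(b, s(0)), s(b)), 0)))  →  f(0, cons(0, cons(f(b, s(0)), 0)))   [R4 at 2.2.1]
5. f(0, cons(0, cons(f(b, s(0)), 0)))  →  f(0, cons(0, cons(b, 0)))   [R4 at 2.2.1]
6. f(0, cons(0, cons(b, 0)))  →  0   [R5 at ε]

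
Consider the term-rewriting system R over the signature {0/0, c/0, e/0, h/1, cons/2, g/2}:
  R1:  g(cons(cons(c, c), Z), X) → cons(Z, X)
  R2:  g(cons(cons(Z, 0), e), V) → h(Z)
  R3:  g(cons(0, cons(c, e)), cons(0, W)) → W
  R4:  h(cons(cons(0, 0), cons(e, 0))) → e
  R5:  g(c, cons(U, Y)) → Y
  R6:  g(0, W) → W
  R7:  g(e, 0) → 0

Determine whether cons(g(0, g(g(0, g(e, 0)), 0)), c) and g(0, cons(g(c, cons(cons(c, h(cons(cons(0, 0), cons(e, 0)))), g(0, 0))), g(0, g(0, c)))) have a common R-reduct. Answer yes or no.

Reduce t₁ = cons(g(0, g(g(0, g(e, 0)), 0)), c):
1. cons(g(0, g(g(0, g(e, 0)), 0)), c)  →  cons(g(g(0, g(e, 0)), 0), c)   [R6 at 1]
2. cons(g(g(0, g(e, 0)), 0), c)  →  cons(g(g(e, 0), 0), c)   [R6 at 1.1]
3. cons(g(g(e, 0), 0), c)  →  cons(g(0, 0), c)   [R7 at 1.1]
4. cons(g(0, 0), c)  →  cons(0, c)   [R6 at 1]

Reduce t₂ = g(0, cons(g(c, cons(cons(c, h(cons(cons(0, 0), cons(e, 0)))), g(0, 0))), g(0, g(0, c)))):
1. g(0, cons(g(c, cons(cons(c, h(cons(cons(0, 0), cons(e, 0)))), g(0, 0))), g(0, g(0, c))))  →  cons(g(c, cons(cons(c, h(cons(cons(0, 0), cons(e, 0)))), g(0, 0))), g(0, g(0, c)))   [R6 at ε]
2. cons(g(c, cons(cons(c, h(cons(cons(0, 0), cons(e, 0)))), g(0, 0))), g(0, g(0, c)))  →  cons(g(0, 0), g(0, g(0, c)))   [R5 at 1]
3. cons(g(0, 0), g(0, g(0, c)))  →  cons(0, g(0, g(0, c)))   [R6 at 1]
4. cons(0, g(0, g(0, c)))  →  cons(0, g(0, c))   [R6 at 2]
5. cons(0, g(0, c))  →  cons(0, c)   [R6 at 2]

yes — NF(t₁) = cons(0, c), NF(t₂) = cons(0, c)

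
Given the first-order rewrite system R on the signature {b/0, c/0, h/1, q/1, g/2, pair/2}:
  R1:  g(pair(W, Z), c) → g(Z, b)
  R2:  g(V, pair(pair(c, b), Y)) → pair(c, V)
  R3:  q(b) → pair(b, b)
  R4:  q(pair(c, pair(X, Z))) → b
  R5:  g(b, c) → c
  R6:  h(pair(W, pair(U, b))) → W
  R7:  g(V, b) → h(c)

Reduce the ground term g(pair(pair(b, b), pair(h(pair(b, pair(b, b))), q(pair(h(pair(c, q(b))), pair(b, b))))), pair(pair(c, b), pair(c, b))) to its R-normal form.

1. g(pair(pair(b, b), pair(h(pair(b, pair(b, b))), q(pair(h(pair(c, q(b))), pair(b, b))))), pair(pair(c, b), pair(c, b)))  →  pair(c, pair(pair(b, b), pair(h(pair(b, pair(b, b))), q(pair(h(pair(c, q(b))), pair(b, b))))))   [R2 at ε]
2. pair(c, pair(pair(b, b), pair(h(pair(b, pair(b, b))), q(pair(h(pair(c, q(b))), pair(b, b))))))  →  pair(c, pair(pair(b, b), pair(b, q(pair(h(pair(c, q(b))), pair(b, b))))))   [R6 at 2.2.1]
3. pair(c, pair(pair(b, b), pair(b, q(pair(h(pair(c, q(b))), pair(b, b))))))  →  pair(c, pair(pair(b, b), pair(b, q(pair(h(pair(c, pair(b, b))), pair(b, b))))))   [R3 at 2.2.2.1.1.1.2]
4. pair(c, pair(pair(b, b), pair(b, q(pair(h(pair(c, pair(b, b))), pair(b, b))))))  →  pair(c, pair(pair(b, b), pair(b, q(pair(c, pair(b, b))))))   [R6 at 2.2.2.1.1]
5. pair(c, pair(pair(b, b), pair(b, q(pair(c, pair(b, b))))))  →  pair(c, pair(pair(b, b), pair(b, b)))   [R4 at 2.2.2]

pair(c, pair(pair(b, b), pair(b, b)))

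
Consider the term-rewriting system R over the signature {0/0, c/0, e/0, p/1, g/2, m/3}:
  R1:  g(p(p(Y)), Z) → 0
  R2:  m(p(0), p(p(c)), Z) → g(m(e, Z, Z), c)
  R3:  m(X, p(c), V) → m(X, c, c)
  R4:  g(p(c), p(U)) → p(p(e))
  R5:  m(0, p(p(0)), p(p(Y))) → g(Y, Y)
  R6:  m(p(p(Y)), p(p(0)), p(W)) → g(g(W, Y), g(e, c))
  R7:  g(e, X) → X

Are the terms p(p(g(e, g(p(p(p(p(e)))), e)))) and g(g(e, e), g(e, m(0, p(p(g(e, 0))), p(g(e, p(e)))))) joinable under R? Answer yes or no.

no — NF(t₁) = p(p(0)), NF(t₂) = e

Reduce t₁ = p(p(g(e, g(p(p(p(p(e)))), e)))):
1. p(p(g(e, g(p(p(p(p(e)))), e))))  →  p(p(g(p(p(p(p(e)))), e)))   [R7 at 1.1]
2. p(p(g(p(p(p(p(e)))), e)))  →  p(p(0))   [R1 at 1.1]

Reduce t₂ = g(g(e, e), g(e, m(0, p(p(g(e, 0))), p(g(e, p(e)))))):
1. g(g(e, e), g(e, m(0, p(p(g(e, 0))), p(g(e, p(e))))))  →  g(e, g(e, m(0, p(p(g(e, 0))), p(g(e, p(e))))))   [R7 at 1]
2. g(e, g(e, m(0, p(p(g(e, 0))), p(g(e, p(e))))))  →  g(e, m(0, p(p(g(e, 0))), p(g(e, p(e)))))   [R7 at ε]
3. g(e, m(0, p(p(g(e, 0))), p(g(e, p(e)))))  →  m(0, p(p(g(e, 0))), p(g(e, p(e))))   [R7 at ε]
4. m(0, p(p(g(e, 0))), p(g(e, p(e))))  →  m(0, p(p(0)), p(g(e, p(e))))   [R7 at 2.1.1]
5. m(0, p(p(0)), p(g(e, p(e))))  →  m(0, p(p(0)), p(p(e)))   [R7 at 3.1]
6. m(0, p(p(0)), p(p(e)))  →  g(e, e)   [R5 at ε]
7. g(e, e)  →  e   [R7 at ε]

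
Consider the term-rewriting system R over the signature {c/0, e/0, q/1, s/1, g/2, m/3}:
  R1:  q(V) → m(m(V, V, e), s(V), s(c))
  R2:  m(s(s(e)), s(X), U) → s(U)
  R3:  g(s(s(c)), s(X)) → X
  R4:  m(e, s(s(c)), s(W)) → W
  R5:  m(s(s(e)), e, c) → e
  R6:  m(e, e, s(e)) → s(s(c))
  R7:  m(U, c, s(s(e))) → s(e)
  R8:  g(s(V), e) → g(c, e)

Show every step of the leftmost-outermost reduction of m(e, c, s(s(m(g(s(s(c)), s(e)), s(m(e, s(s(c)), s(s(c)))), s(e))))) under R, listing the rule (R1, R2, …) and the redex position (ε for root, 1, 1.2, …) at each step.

1. m(e, c, s(s(m(g(s(s(c)), s(e)), s(m(e, s(s(c)), s(s(c)))), s(e)))))  →  m(e, c, s(s(m(e, s(m(e, s(s(c)), s(s(c)))), s(e)))))   [R3 at 3.1.1.1]
2. m(e, c, s(s(m(e, s(m(e, s(s(c)), s(s(c)))), s(e)))))  →  m(e, c, s(s(m(e, s(s(c)), s(e)))))   [R4 at 3.1.1.2.1]
3. m(e, c, s(s(m(e, s(s(c)), s(e)))))  →  m(e, c, s(s(e)))   [R4 at 3.1.1]
4. m(e, c, s(s(e)))  →  s(e)   [R7 at ε]

s(e)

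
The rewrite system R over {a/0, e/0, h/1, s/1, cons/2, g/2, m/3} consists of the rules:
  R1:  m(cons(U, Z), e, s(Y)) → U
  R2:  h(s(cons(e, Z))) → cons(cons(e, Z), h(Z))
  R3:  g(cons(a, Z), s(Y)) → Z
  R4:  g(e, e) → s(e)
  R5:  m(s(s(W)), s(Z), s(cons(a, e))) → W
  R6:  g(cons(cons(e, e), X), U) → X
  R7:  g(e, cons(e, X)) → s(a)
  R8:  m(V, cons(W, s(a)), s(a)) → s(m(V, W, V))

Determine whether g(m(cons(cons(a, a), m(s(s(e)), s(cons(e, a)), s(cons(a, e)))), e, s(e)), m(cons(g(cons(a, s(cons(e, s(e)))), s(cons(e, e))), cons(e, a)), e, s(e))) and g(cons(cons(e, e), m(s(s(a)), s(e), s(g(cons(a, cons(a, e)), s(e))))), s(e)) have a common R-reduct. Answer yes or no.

yes — NF(t₁) = a, NF(t₂) = a

Reduce t₁ = g(m(cons(cons(a, a), m(s(s(e)), s(cons(e, a)), s(cons(a, e)))), e, s(e)), m(cons(g(cons(a, s(cons(e, s(e)))), s(cons(e, e))), cons(e, a)), e, s(e))):
1. g(m(cons(cons(a, a), m(s(s(e)), s(cons(e, a)), s(cons(a, e)))), e, s(e)), m(cons(g(cons(a, s(cons(e, s(e)))), s(cons(e, e))), cons(e, a)), e, s(e)))  →  g(cons(a, a), m(cons(g(cons(a, s(cons(e, s(e)))), s(cons(e, e))), cons(e, a)), e, s(e)))   [R1 at 1]
2. g(cons(a, a), m(cons(g(cons(a, s(cons(e, s(e)))), s(cons(e, e))), cons(e, a)), e, s(e)))  →  g(cons(a, a), g(cons(a, s(cons(e, s(e)))), s(cons(e, e))))   [R1 at 2]
3. g(cons(a, a), g(cons(a, s(cons(e, s(e)))), s(cons(e, e))))  →  g(cons(a, a), s(cons(e, s(e))))   [R3 at 2]
4. g(cons(a, a), s(cons(e, s(e))))  →  a   [R3 at ε]

Reduce t₂ = g(cons(cons(e, e), m(s(s(a)), s(e), s(g(cons(a, cons(a, e)), s(e))))), s(e)):
1. g(cons(cons(e, e), m(s(s(a)), s(e), s(g(cons(a, cons(a, e)), s(e))))), s(e))  →  m(s(s(a)), s(e), s(g(cons(a, cons(a, e)), s(e))))   [R6 at ε]
2. m(s(s(a)), s(e), s(g(cons(a, cons(a, e)), s(e))))  →  m(s(s(a)), s(e), s(cons(a, e)))   [R3 at 3.1]
3. m(s(s(a)), s(e), s(cons(a, e)))  →  a   [R5 at ε]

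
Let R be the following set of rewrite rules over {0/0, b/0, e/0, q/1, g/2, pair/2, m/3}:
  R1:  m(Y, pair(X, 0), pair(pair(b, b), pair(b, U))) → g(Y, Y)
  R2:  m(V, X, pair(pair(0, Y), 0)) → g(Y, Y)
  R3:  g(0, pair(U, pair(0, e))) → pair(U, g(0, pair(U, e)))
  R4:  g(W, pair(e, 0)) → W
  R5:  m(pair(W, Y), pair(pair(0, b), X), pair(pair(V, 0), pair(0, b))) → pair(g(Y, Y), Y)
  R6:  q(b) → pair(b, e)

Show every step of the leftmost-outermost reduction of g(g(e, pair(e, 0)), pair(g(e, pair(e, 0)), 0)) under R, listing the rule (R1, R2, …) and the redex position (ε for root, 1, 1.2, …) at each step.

e

1. g(g(e, pair(e, 0)), pair(g(e, pair(e, 0)), 0))  →  g(e, pair(g(e, pair(e, 0)), 0))   [R4 at 1]
2. g(e, pair(g(e, pair(e, 0)), 0))  →  g(e, pair(e, 0))   [R4 at 2.1]
3. g(e, pair(e, 0))  →  e   [R4 at ε]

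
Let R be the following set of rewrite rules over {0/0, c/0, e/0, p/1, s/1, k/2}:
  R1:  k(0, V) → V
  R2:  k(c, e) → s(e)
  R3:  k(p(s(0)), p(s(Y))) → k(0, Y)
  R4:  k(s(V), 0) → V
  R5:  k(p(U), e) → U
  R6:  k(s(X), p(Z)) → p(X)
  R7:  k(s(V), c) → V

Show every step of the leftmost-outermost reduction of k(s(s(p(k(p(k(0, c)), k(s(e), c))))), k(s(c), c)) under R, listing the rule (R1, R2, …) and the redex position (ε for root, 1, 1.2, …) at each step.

1. k(s(s(p(k(p(k(0, c)), k(s(e), c))))), k(s(c), c))  →  k(s(s(p(k(p(c), k(s(e), c))))), k(s(c), c))   [R1 at 1.1.1.1.1.1]
2. k(s(s(p(k(p(c), k(s(e), c))))), k(s(c), c))  →  k(s(s(p(k(p(c), e)))), k(s(c), c))   [R7 at 1.1.1.1.2]
3. k(s(s(p(k(p(c), e)))), k(s(c), c))  →  k(s(s(p(c))), k(s(c), c))   [R5 at 1.1.1.1]
4. k(s(s(p(c))), k(s(c), c))  →  k(s(s(p(c))), c)   [R7 at 2]
5. k(s(s(p(c))), c)  →  s(p(c))   [R7 at ε]

s(p(c))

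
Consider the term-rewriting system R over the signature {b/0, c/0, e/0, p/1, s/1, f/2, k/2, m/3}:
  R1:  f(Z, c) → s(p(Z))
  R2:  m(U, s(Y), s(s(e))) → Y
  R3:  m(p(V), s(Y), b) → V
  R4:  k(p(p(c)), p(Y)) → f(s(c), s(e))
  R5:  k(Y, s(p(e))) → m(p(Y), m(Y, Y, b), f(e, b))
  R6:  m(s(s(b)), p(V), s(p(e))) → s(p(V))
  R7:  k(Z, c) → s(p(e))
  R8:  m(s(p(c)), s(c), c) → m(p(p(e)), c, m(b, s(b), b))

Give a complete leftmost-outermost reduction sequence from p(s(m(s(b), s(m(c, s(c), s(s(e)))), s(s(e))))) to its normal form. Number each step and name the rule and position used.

1. p(s(m(s(b), s(m(c, s(c), s(s(e)))), s(s(e)))))  →  p(s(m(c, s(c), s(s(e)))))   [R2 at 1.1]
2. p(s(m(c, s(c), s(s(e)))))  →  p(s(c))   [R2 at 1.1]

p(s(c))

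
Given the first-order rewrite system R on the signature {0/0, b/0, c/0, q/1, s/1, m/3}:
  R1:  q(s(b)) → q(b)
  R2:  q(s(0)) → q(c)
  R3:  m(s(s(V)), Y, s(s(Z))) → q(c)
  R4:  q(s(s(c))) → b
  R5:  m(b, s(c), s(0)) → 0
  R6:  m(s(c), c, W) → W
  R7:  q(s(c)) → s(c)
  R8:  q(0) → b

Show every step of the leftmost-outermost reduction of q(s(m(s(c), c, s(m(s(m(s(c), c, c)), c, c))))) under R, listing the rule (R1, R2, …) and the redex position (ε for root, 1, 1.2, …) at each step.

b

1. q(s(m(s(c), c, s(m(s(m(s(c), c, c)), c, c)))))  →  q(s(s(m(s(m(s(c), c, c)), c, c))))   [R6 at 1.1]
2. q(s(s(m(s(m(s(c), c, c)), c, c))))  →  q(s(s(m(s(c), c, c))))   [R6 at 1.1.1.1.1]
3. q(s(s(m(s(c), c, c))))  →  q(s(s(c)))   [R6 at 1.1.1]
4. q(s(s(c)))  →  b   [R4 at ε]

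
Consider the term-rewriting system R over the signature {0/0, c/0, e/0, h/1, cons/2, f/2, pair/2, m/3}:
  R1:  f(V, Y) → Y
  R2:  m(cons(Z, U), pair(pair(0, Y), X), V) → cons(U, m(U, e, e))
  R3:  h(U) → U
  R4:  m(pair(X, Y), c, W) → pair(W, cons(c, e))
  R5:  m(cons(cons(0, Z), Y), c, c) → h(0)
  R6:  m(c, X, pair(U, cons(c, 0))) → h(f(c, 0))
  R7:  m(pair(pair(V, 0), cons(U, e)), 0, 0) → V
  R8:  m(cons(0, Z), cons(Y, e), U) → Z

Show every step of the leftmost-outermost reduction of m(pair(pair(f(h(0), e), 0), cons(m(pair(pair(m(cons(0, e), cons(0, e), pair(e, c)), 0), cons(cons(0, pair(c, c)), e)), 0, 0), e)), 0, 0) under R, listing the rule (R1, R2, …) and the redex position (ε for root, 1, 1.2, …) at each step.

1. m(pair(pair(f(h(0), e), 0), cons(m(pair(pair(m(cons(0, e), cons(0, e), pair(e, c)), 0), cons(cons(0, pair(c, c)), e)), 0, 0), e)), 0, 0)  →  f(h(0), e)   [R7 at ε]
2. f(h(0), e)  →  e   [R1 at ε]

e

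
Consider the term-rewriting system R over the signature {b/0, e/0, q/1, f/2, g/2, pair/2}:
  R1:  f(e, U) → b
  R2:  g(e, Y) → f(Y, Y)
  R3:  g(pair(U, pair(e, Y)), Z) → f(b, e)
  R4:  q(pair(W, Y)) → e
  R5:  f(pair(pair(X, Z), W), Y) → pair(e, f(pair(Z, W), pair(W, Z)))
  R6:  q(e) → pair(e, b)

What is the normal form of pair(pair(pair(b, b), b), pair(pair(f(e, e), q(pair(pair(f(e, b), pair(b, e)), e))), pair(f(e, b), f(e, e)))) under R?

1. pair(pair(pair(b, b), b), pair(pair(f(e, e), q(pair(pair(f(e, b), pair(b, e)), e))), pair(f(e, b), f(e, e))))  →  pair(pair(pair(b, b), b), pair(pair(b, q(pair(pair(f(e, b), pair(b, e)), e))), pair(f(e, b), f(e, e))))   [R1 at 2.1.1]
2. pair(pair(pair(b, b), b), pair(pair(b, q(pair(pair(f(e, b), pair(b, e)), e))), pair(f(e, b), f(e, e))))  →  pair(pair(pair(b, b), b), pair(pair(b, e), pair(f(e, b), f(e, e))))   [R4 at 2.1.2]
3. pair(pair(pair(b, b), b), pair(pair(b, e), pair(f(e, b), f(e, e))))  →  pair(pair(pair(b, b), b), pair(pair(b, e), pair(b, f(e, e))))   [R1 at 2.2.1]
4. pair(pair(pair(b, b), b), pair(pair(b, e), pair(b, f(e, e))))  →  pair(pair(pair(b, b), b), pair(pair(b, e), pair(b, b)))   [R1 at 2.2.2]

pair(pair(pair(b, b), b), pair(pair(b, e), pair(b, b)))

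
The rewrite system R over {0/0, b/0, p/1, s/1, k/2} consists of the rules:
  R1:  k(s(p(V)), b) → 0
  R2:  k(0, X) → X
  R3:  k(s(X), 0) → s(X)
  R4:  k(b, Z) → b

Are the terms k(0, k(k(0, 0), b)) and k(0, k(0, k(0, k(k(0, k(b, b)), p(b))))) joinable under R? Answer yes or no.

Reduce t₁ = k(0, k(k(0, 0), b)):
1. k(0, k(k(0, 0), b))  →  k(k(0, 0), b)   [R2 at ε]
2. k(k(0, 0), b)  →  k(0, b)   [R2 at 1]
3. k(0, b)  →  b   [R2 at ε]

Reduce t₂ = k(0, k(0, k(0, k(k(0, k(b, b)), p(b))))):
1. k(0, k(0, k(0, k(k(0, k(b, b)), p(b)))))  →  k(0, k(0, k(k(0, k(b, b)), p(b))))   [R2 at ε]
2. k(0, k(0, k(k(0, k(b, b)), p(b))))  →  k(0, k(k(0, k(b, b)), p(b)))   [R2 at ε]
3. k(0, k(k(0, k(b, b)), p(b)))  →  k(k(0, k(b, b)), p(b))   [R2 at ε]
4. k(k(0, k(b, b)), p(b))  →  k(k(b, b), p(b))   [R2 at 1]
5. k(k(b, b), p(b))  →  k(b, p(b))   [R4 at 1]
6. k(b, p(b))  →  b   [R4 at ε]

yes — NF(t₁) = b, NF(t₂) = b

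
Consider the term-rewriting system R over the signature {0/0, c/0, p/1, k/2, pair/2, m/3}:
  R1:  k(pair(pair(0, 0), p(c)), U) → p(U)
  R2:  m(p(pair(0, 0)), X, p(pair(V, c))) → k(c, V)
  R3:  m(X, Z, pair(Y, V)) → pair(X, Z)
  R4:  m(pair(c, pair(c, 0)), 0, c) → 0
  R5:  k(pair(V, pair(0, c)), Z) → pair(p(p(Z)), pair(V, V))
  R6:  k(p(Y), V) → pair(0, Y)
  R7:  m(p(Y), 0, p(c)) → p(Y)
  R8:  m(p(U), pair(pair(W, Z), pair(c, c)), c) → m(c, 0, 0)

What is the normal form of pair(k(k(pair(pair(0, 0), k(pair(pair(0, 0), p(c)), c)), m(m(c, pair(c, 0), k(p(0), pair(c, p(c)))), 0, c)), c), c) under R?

1. pair(k(k(pair(pair(0, 0), k(pair(pair(0, 0), p(c)), c)), m(m(c, pair(c, 0), k(p(0), pair(c, p(c)))), 0, c)), c), c)  →  pair(k(k(pair(pair(0, 0), p(c)), m(m(c, pair(c, 0), k(p(0), pair(c, p(c)))), 0, c)), c), c)   [R1 at 1.1.1.2]
2. pair(k(k(pair(pair(0, 0), p(c)), m(m(c, pair(c, 0), k(p(0), pair(c, p(c)))), 0, c)), c), c)  →  pair(k(p(m(m(c, pair(c, 0), k(p(0), pair(c, p(c)))), 0, c)), c), c)   [R1 at 1.1]
3. pair(k(p(m(m(c, pair(c, 0), k(p(0), pair(c, p(c)))), 0, c)), c), c)  →  pair(pair(0, m(m(c, pair(c, 0), k(p(0), pair(c, p(c)))), 0, c)), c)   [R6 at 1]
4. pair(pair(0, m(m(c, pair(c, 0), k(p(0), pair(c, p(c)))), 0, c)), c)  →  pair(pair(0, m(m(c, pair(c, 0), pair(0, 0)), 0, c)), c)   [R6 at 1.2.1.3]
5. pair(pair(0, m(m(c, pair(c, 0), pair(0, 0)), 0, c)), c)  →  pair(pair(0, m(pair(c, pair(c, 0)), 0, c)), c)   [R3 at 1.2.1]
6. pair(pair(0, m(pair(c, pair(c, 0)), 0, c)), c)  →  pair(pair(0, 0), c)   [R4 at 1.2]

pair(pair(0, 0), c)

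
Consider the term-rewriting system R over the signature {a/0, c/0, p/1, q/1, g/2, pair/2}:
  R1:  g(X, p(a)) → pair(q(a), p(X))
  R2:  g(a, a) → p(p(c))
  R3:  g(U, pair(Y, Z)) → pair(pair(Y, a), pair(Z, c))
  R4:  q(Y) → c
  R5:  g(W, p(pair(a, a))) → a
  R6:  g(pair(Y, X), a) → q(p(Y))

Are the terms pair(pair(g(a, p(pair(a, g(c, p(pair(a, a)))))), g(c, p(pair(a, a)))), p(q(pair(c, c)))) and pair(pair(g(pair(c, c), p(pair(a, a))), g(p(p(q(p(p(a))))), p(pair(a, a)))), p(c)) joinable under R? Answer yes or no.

yes — NF(t₁) = pair(pair(a, a), p(c)), NF(t₂) = pair(pair(a, a), p(c))

Reduce t₁ = pair(pair(g(a, p(pair(a, g(c, p(pair(a, a)))))), g(c, p(pair(a, a)))), p(q(pair(c, c)))):
1. pair(pair(g(a, p(pair(a, g(c, p(pair(a, a)))))), g(c, p(pair(a, a)))), p(q(pair(c, c))))  →  pair(pair(g(a, p(pair(a, a))), g(c, p(pair(a, a)))), p(q(pair(c, c))))   [R5 at 1.1.2.1.2]
2. pair(pair(g(a, p(pair(a, a))), g(c, p(pair(a, a)))), p(q(pair(c, c))))  →  pair(pair(a, g(c, p(pair(a, a)))), p(q(pair(c, c))))   [R5 at 1.1]
3. pair(pair(a, g(c, p(pair(a, a)))), p(q(pair(c, c))))  →  pair(pair(a, a), p(q(pair(c, c))))   [R5 at 1.2]
4. pair(pair(a, a), p(q(pair(c, c))))  →  pair(pair(a, a), p(c))   [R4 at 2.1]

Reduce t₂ = pair(pair(g(pair(c, c), p(pair(a, a))), g(p(p(q(p(p(a))))), p(pair(a, a)))), p(c)):
1. pair(pair(g(pair(c, c), p(pair(a, a))), g(p(p(q(p(p(a))))), p(pair(a, a)))), p(c))  →  pair(pair(a, g(p(p(q(p(p(a))))), p(pair(a, a)))), p(c))   [R5 at 1.1]
2. pair(pair(a, g(p(p(q(p(p(a))))), p(pair(a, a)))), p(c))  →  pair(pair(a, a), p(c))   [R5 at 1.2]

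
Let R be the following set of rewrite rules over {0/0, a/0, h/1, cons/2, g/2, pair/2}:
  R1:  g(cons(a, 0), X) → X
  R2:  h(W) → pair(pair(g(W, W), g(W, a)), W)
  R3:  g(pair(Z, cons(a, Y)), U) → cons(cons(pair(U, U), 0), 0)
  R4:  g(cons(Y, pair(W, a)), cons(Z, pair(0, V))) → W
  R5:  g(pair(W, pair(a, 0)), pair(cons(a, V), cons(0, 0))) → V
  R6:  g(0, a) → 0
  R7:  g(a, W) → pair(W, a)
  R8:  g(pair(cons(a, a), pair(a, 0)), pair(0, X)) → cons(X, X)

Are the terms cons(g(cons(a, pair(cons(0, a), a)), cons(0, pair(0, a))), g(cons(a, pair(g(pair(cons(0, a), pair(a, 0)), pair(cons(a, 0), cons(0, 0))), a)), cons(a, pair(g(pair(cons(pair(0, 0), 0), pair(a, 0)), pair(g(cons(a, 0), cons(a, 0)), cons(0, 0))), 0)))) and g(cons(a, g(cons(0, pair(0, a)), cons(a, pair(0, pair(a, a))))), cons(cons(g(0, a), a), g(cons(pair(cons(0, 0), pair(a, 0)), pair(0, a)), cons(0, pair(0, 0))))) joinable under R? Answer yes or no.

yes — NF(t₁) = cons(cons(0, a), 0), NF(t₂) = cons(cons(0, a), 0)

Reduce t₁ = cons(g(cons(a, pair(cons(0, a), a)), cons(0, pair(0, a))), g(cons(a, pair(g(pair(cons(0, a), pair(a, 0)), pair(cons(a, 0), cons(0, 0))), a)), cons(a, pair(g(pair(cons(pair(0, 0), 0), pair(a, 0)), pair(g(cons(a, 0), cons(a, 0)), cons(0, 0))), 0)))):
1. cons(g(cons(a, pair(cons(0, a), a)), cons(0, pair(0, a))), g(cons(a, pair(g(pair(cons(0, a), pair(a, 0)), pair(cons(a, 0), cons(0, 0))), a)), cons(a, pair(g(pair(cons(pair(0, 0), 0), pair(a, 0)), pair(g(cons(a, 0), cons(a, 0)), cons(0, 0))), 0))))  →  cons(cons(0, a), g(cons(a, pair(g(pair(cons(0, a), pair(a, 0)), pair(cons(a, 0), cons(0, 0))), a)), cons(a, pair(g(pair(cons(pair(0, 0), 0), pair(a, 0)), pair(g(cons(a, 0), cons(a, 0)), cons(0, 0))), 0))))   [R4 at 1]
2. cons(cons(0, a), g(cons(a, pair(g(pair(cons(0, a), pair(a, 0)), pair(cons(a, 0), cons(0, 0))), a)), cons(a, pair(g(pair(cons(pair(0, 0), 0), pair(a, 0)), pair(g(cons(a, 0), cons(a, 0)), cons(0, 0))), 0))))  →  cons(cons(0, a), g(cons(a, pair(0, a)), cons(a, pair(g(pair(cons(pair(0, 0), 0), pair(a, 0)), pair(g(cons(a, 0), cons(a, 0)), cons(0, 0))), 0))))   [R5 at 2.1.2.1]
3. cons(cons(0, a), g(cons(a, pair(0, a)), cons(a, pair(g(pair(cons(pair(0, 0), 0), pair(a, 0)), pair(g(cons(a, 0), cons(a, 0)), cons(0, 0))), 0))))  →  cons(cons(0, a), g(cons(a, pair(0, a)), cons(a, pair(g(pair(cons(pair(0, 0), 0), pair(a, 0)), pair(cons(a, 0), cons(0, 0))), 0))))   [R1 at 2.2.2.1.2.1]
4. cons(cons(0, a), g(cons(a, pair(0, a)), cons(a, pair(g(pair(cons(pair(0, 0), 0), pair(a, 0)), pair(cons(a, 0), cons(0, 0))), 0))))  →  cons(cons(0, a), g(cons(a, pair(0, a)), cons(a, pair(0, 0))))   [R5 at 2.2.2.1]
5. cons(cons(0, a), g(cons(a, pair(0, a)), cons(a, pair(0, 0))))  →  cons(cons(0, a), 0)   [R4 at 2]

Reduce t₂ = g(cons(a, g(cons(0, pair(0, a)), cons(a, pair(0, pair(a, a))))), cons(cons(g(0, a), a), g(cons(pair(cons(0, 0), pair(a, 0)), pair(0, a)), cons(0, pair(0, 0))))):
1. g(cons(a, g(cons(0, pair(0, a)), cons(a, pair(0, pair(a, a))))), cons(cons(g(0, a), a), g(cons(pair(cons(0, 0), pair(a, 0)), pair(0, a)), cons(0, pair(0, 0)))))  →  g(cons(a, 0), cons(cons(g(0, a), a), g(cons(pair(cons(0, 0), pair(a, 0)), pair(0, a)), cons(0, pair(0, 0)))))   [R4 at 1.2]
2. g(cons(a, 0), cons(cons(g(0, a), a), g(cons(pair(cons(0, 0), pair(a, 0)), pair(0, a)), cons(0, pair(0, 0)))))  →  cons(cons(g(0, a), a), g(cons(pair(cons(0, 0), pair(a, 0)), pair(0, a)), cons(0, pair(0, 0))))   [R1 at ε]
3. cons(cons(g(0, a), a), g(cons(pair(cons(0, 0), pair(a, 0)), pair(0, a)), cons(0, pair(0, 0))))  →  cons(cons(0, a), g(cons(pair(cons(0, 0), pair(a, 0)), pair(0, a)), cons(0, pair(0, 0))))   [R6 at 1.1]
4. cons(cons(0, a), g(cons(pair(cons(0, 0), pair(a, 0)), pair(0, a)), cons(0, pair(0, 0))))  →  cons(cons(0, a), 0)   [R4 at 2]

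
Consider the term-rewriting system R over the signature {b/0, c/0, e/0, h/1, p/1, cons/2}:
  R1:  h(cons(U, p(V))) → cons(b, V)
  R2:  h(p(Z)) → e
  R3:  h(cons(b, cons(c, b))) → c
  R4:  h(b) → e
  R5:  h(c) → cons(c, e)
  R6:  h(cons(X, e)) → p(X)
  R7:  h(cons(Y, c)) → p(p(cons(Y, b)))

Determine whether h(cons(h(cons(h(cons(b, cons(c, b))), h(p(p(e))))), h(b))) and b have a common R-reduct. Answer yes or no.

no — NF(t₁) = p(p(c)), NF(t₂) = b

Reduce t₁ = h(cons(h(cons(h(cons(b, cons(c, b))), h(p(p(e))))), h(b))):
1. h(cons(h(cons(h(cons(b, cons(c, b))), h(p(p(e))))), h(b)))  →  h(cons(h(cons(c, h(p(p(e))))), h(b)))   [R3 at 1.1.1.1]
2. h(cons(h(cons(c, h(p(p(e))))), h(b)))  →  h(cons(h(cons(c, e)), h(b)))   [R2 at 1.1.1.2]
3. h(cons(h(cons(c, e)), h(b)))  →  h(cons(p(c), h(b)))   [R6 at 1.1]
4. h(cons(p(c), h(b)))  →  h(cons(p(c), e))   [R4 at 1.2]
5. h(cons(p(c), e))  →  p(p(c))   [R6 at ε]

Reduce t₂ = b:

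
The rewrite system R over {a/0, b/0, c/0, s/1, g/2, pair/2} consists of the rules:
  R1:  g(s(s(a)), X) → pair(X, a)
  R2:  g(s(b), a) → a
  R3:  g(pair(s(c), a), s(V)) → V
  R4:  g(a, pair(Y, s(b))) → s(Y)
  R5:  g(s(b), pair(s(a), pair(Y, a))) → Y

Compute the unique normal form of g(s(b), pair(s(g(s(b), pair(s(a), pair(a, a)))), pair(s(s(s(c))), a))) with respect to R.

s(s(s(c)))

1. g(s(b), pair(s(g(s(b), pair(s(a), pair(a, a)))), pair(s(s(s(c))), a)))  →  g(s(b), pair(s(a), pair(s(s(s(c))), a)))   [R5 at 2.1.1]
2. g(s(b), pair(s(a), pair(s(s(s(c))), a)))  →  s(s(s(c)))   [R5 at ε]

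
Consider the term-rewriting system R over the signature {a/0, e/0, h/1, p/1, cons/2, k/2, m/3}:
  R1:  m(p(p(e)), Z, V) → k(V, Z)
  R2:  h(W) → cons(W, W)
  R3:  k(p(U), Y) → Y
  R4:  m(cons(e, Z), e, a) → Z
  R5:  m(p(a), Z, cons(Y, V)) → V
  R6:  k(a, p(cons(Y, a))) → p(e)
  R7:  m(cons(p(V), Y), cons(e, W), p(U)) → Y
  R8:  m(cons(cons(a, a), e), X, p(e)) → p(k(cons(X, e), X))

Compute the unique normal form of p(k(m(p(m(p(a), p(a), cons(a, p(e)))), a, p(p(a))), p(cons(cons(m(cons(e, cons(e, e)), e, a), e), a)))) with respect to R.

1. p(k(m(p(m(p(a), p(a), cons(a, p(e)))), a, p(p(a))), p(cons(cons(m(cons(e, cons(e, e)), e, a), e), a))))  →  p(k(m(p(p(e)), a, p(p(a))), p(cons(cons(m(cons(e, cons(e, e)), e, a), e), a))))   [R5 at 1.1.1.1]
2. p(k(m(p(p(e)), a, p(p(a))), p(cons(cons(m(cons(e, cons(e, e)), e, a), e), a))))  →  p(k(k(p(p(a)), a), p(cons(cons(m(cons(e, cons(e, e)), e, a), e), a))))   [R1 at 1.1]
3. p(k(k(p(p(a)), a), p(cons(cons(m(cons(e, cons(e, e)), e, a), e), a))))  →  p(k(a, p(cons(cons(m(cons(e, cons(e, e)), e, a), e), a))))   [R3 at 1.1]
4. p(k(a, p(cons(cons(m(cons(e, cons(e, e)), e, a), e), a))))  →  p(p(e))   [R6 at 1]

p(p(e))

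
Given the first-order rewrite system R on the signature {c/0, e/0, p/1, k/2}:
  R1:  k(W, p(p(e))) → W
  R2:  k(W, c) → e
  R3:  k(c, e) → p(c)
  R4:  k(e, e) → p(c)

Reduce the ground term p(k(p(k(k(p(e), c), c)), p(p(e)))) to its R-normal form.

p(p(e))

1. p(k(p(k(k(p(e), c), c)), p(p(e))))  →  p(p(k(k(p(e), c), c)))   [R1 at 1]
2. p(p(k(k(p(e), c), c)))  →  p(p(e))   [R2 at 1.1]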